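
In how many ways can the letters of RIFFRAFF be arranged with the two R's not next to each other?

Total arrangements of RIFFRAFF: 8!/(4!·2!) = 840.
If the two R's are adjacent, glue them into one block, leaving 7 items to arrange: (7)!/(4!) = 210 ways.
Hence 840 − 210 = 630.

630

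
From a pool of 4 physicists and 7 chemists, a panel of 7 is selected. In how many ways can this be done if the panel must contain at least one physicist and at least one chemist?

329

Unrestricted: C(11,7) = 330 ways to pick any 7 of the 11.
Selections missing a whole group: no physicists → C(7,7) = 1; no chemists → C(4,7) = 0.
Both groups omitted at once is impossible, so 330 − 1 = 329.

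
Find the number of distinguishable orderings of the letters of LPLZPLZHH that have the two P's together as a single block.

1680

Treat the 2 copies of P as a single block. The multiset to arrange is then {PP, H, H, L, L, L, Z, Z}, 8 items in all.
That gives (8)!/(3!·2!·2!) = 1680 arrangements.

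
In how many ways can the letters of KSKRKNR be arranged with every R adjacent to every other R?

Treat the 2 copies of R as a single block. The multiset to arrange is then {RR, K, K, K, N, S}, 6 items in all.
That gives (6)!/(3!) = 120 arrangements.

120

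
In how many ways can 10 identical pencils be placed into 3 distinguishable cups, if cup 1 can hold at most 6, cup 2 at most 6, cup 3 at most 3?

Ignoring the caps, the number of non-negative solutions to x_1+…+x_3 = 10 is C(12,2) = 66.
Subtract solutions that violate a single cap (substitute x_i' = x_i − (cap_i+1)): x_1 ≥ 7 gives C(5,2) = 10; x_2 ≥ 7 gives C(5,2) = 10; x_3 ≥ 4 gives C(8,2) = 28. Together 48.
No two caps can be exceeded simultaneously, so the pair terms are all 0.
By inclusion–exclusion the count is 66 − 48 + 0 = 18.

18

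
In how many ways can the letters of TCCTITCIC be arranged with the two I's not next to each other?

Total arrangements of TCCTITCIC: 9!/(4!·3!·2!) = 1260.
If the two I's are adjacent, glue them into one block, leaving 8 items to arrange: (8)!/(4!·3!) = 280 ways.
Hence 1260 − 280 = 980.

980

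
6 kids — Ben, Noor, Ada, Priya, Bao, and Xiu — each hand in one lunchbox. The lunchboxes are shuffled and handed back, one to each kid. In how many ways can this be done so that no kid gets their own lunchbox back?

265

This is the derangement count D_6: permutations of 6 items with no fixed point.
By inclusion–exclusion this is Σ_{j=0}^{6} (−1)^j C(6,j)·(6−j)!.
Computing: 720 − 720 + 360 − 120 + 30 − 6 + 1 = 265.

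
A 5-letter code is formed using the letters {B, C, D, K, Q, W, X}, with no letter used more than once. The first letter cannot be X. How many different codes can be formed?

2160

The first letter has 7−1 = 6 choices (anything except X).
The remaining 4 letters are filled from the other 6 symbols without repetition: 6 × 5 × 4 × 3 = 360.
Total: 6 × 360 = 2160.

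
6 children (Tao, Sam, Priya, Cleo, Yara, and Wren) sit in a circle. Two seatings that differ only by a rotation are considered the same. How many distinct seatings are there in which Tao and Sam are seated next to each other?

48

Treat {Tao, Sam} as one unit (2 internal orders) and seat the resulting 5 units around the table: (4)! circular arrangements.
So 2 × (4)! = 2 × 24 = 48.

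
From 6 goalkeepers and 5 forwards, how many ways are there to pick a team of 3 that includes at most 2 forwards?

Split by how many forwards are chosen (0 through 2).
Sum: C(5,0)·C(6,3) + C(5,1)·C(6,2) + C(5,2)·C(6,1) = 20 + 75 + 60 = 155.

155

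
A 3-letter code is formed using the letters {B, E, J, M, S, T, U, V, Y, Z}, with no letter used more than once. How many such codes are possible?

720

This is a permutation of 3 out of 10: P(10,3) = 10!/7!.
That product is 10 × 9 × 8 = 720.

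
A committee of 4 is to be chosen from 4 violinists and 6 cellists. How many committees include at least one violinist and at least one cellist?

194

With no constraint there are C(10,4) = 210 possible selections.
Subtract selections that omit an entire group: no violinists → C(6,4) = 15; no cellists → C(4,4) = 1.
Both groups omitted at once is impossible, so 210 − 16 = 194.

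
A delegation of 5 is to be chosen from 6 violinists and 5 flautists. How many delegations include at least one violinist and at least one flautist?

455

With no constraint there are C(11,5) = 462 possible selections.
Selections missing a whole group: no violinists → C(5,5) = 1; no flautists → C(6,5) = 6.
Both groups omitted at once is impossible, so 462 − 7 = 455.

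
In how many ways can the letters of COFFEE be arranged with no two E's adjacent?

Total arrangements of COFFEE: 6!/(2!·2!) = 180.
If the two E's are adjacent, glue them into one block, leaving 5 items to arrange: (5)!/(2!) = 60 ways.
Hence 180 − 60 = 120.

120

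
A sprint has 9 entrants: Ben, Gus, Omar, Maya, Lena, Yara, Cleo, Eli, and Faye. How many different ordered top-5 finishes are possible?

15120

This is an ordered selection of 5 from 9: P(9,5).
That gives 9 × 8 × 7 × 6 × 5 = 15120.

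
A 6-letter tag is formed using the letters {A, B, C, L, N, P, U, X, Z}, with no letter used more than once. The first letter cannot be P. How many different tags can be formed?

53760

The first letter has 9−1 = 8 choices (anything except P).
The remaining 5 letters are filled from the other 8 symbols without repetition: 8 × 7 × 6 × 5 × 4 = 6720.
Total: 8 × 6720 = 53760.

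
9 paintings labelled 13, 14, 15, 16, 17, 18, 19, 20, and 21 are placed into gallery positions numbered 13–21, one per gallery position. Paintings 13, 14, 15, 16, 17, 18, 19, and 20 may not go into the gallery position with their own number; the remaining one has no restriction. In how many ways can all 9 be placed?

148329

Let Aᵢ (for 13 ≤ i ≤ 20) be the placements that put painting i in its forbidden gallery position. Any j of these fix j positions, leaving (9−j)! ways to fill the rest, and there are C(8,j) ways to pick which j.
By inclusion–exclusion, the number of valid placements is Σ_{j=0}^{8} (−1)^j C(8,j)·(9−j)!.
Computing: 362880 − 322560 + 141120 − 40320 + 8400 − 1344 + 168 − 16 + 1 = 148329.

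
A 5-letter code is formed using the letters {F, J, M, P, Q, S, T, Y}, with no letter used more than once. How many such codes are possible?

Choose and order 5 of the 8 symbols: the first letter has 8 options, the next 7, and so on down to 4.
8 × 7 × 6 × 5 × 4 = 6720.

6720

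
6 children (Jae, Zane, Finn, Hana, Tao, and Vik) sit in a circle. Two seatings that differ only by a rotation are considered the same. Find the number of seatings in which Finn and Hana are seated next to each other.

Treat {Finn, Hana} as one unit (2 internal orders) and seat the resulting 5 units around the table: (4)! circular arrangements.
So 2 × (4)! = 2 × 24 = 48.

48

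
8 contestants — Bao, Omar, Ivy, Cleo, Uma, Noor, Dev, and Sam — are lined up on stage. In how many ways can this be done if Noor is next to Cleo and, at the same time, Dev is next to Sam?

2880

Treat {Noor,Cleo} as one block (2 orders) and {Dev,Sam} as another (2 orders).
That leaves 6 units to arrange: 2 × 2 × 6! = 4 × 720 = 2880.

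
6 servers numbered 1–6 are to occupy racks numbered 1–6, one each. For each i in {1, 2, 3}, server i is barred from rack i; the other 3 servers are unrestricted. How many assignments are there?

426

Let Aᵢ (for i ∈ {1, 2, 3}) be the placements that put server i in its forbidden rack. Any j of these fix j positions, leaving (6−j)! ways to fill the rest, and there are C(3,j) ways to pick which j.
By inclusion–exclusion, the number of valid placements is Σ_{j=0}^{3} (−1)^j C(3,j)·(6−j)!.
Computing: 720 − 360 + 72 − 6 = 426.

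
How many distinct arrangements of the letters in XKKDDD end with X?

10

Fix X in the last position and arrange the remaining 5 letters.
Those 5 letters have D appearing 3 times and K appearing twice, giving (5)!/(3!·2!) = 10.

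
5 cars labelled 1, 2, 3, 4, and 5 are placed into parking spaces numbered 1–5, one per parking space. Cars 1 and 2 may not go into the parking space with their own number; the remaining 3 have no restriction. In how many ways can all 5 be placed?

78

Let Aᵢ (for i ∈ {1, 2}) be the placements that put car i in its forbidden parking space. Any j of these fix j positions, leaving (5−j)! ways to fill the rest, and there are C(2,j) ways to pick which j.
By inclusion–exclusion, the number of valid placements is Σ_{j=0}^{2} (−1)^j C(2,j)·(5−j)!.
Computing: 120 − 48 + 6 = 78.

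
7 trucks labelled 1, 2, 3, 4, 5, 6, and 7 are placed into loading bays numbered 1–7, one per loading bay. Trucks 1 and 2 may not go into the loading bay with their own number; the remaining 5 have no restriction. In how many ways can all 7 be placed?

Let Aᵢ (for i ∈ {1, 2}) be the placements that put truck i in its forbidden loading bay. Any j of these fix j positions, leaving (7−j)! ways to fill the rest, and there are C(2,j) ways to pick which j.
By inclusion–exclusion, the number of valid placements is Σ_{j=0}^{2} (−1)^j C(2,j)·(7−j)!.
Computing: 5040 − 1440 + 120 = 3720.

3720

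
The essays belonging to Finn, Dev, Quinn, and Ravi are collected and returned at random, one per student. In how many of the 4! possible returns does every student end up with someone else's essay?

9

Let Aᵢ be the assignments in which student i gets their own essay. We want the size of the complement of A₁∪…∪A_4.
By inclusion–exclusion this is Σ_{j=0}^{4} (−1)^j C(4,j)·(4−j)!.
Computing: 24 − 24 + 12 − 4 + 1 = 9.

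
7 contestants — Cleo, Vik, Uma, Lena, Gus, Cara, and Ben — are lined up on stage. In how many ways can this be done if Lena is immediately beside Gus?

1440

Treat {Lena, Gus} as a single unit. There are 6 units to order, and the pair itself can be ordered 2 ways.
So the count is 2·(6)! = 1440.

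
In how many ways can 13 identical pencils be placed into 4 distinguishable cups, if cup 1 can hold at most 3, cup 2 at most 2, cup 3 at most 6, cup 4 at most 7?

42

Ignoring the caps, the number of non-negative solutions to x_1+…+x_4 = 13 is C(16,3) = 560.
Subtract solutions that violate a single cap (substitute x_i' = x_i − (cap_i+1)): x_1 ≥ 4 gives C(12,3) = 220; x_2 ≥ 3 gives C(13,3) = 286; x_3 ≥ 7 gives C(9,3) = 84; x_4 ≥ 8 gives C(8,3) = 56. Together 646.
Add back pairs where two caps are both exceeded: 84 + 10 + 4 + 20 + 10 + 0 = 128.
By inclusion–exclusion the count is 560 − 646 + 128 = 42.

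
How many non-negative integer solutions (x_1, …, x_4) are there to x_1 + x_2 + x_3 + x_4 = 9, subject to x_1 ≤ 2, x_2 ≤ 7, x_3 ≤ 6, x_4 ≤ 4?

91

Ignoring the caps, the number of non-negative solutions to x_1+…+x_4 = 9 is C(12,3) = 220.
Subtract solutions that violate a single cap (substitute x_i' = x_i − (cap_i+1)): x_1 ≥ 3 gives C(9,3) = 84; x_2 ≥ 8 gives C(4,3) = 4; x_3 ≥ 7 gives C(5,3) = 10; x_4 ≥ 5 gives C(7,3) = 35. Together 133.
Add back pairs where two caps are both exceeded: 0 + 0 + 4 + 0 + 0 + 0 = 4.
By inclusion–exclusion the count is 220 − 133 + 4 = 91.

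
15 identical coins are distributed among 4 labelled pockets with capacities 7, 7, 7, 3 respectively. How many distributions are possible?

152

Ignoring the caps, the number of non-negative solutions to x_1+…+x_4 = 15 is C(18,3) = 816.
Subtract solutions that violate a single cap (substitute x_i' = x_i − (cap_i+1)): x_1 ≥ 8 gives C(10,3) = 120; x_2 ≥ 8 gives C(10,3) = 120; x_3 ≥ 8 gives C(10,3) = 120; x_4 ≥ 4 gives C(14,3) = 364. Together 724.
Add back pairs where two caps are both exceeded: 0 + 0 + 20 + 0 + 20 + 20 = 60.
By inclusion–exclusion the count is 816 − 724 + 60 = 152.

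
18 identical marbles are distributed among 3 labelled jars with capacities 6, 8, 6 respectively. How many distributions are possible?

6

Ignoring the caps, the number of non-negative solutions to x_1+…+x_3 = 18 is C(20,2) = 190.
Subtract solutions that violate a single cap (substitute x_i' = x_i − (cap_i+1)): x_1 ≥ 7 gives C(13,2) = 78; x_2 ≥ 9 gives C(11,2) = 55; x_3 ≥ 7 gives C(13,2) = 78. Together 211.
Add back pairs where two caps are both exceeded: 6 + 15 + 6 = 27.
By inclusion–exclusion the count is 190 − 211 + 27 = 6.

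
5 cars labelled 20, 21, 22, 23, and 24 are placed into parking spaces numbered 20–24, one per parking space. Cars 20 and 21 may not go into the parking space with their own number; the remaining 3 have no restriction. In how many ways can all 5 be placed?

78

Let Aᵢ (for i ∈ {20, 21}) be the placements that put car i in its forbidden parking space. Any j of these fix j positions, leaving (5−j)! ways to fill the rest, and there are C(2,j) ways to pick which j.
By inclusion–exclusion, the number of valid placements is Σ_{j=0}^{2} (−1)^j C(2,j)·(5−j)!.
Computing: 120 − 48 + 6 = 78.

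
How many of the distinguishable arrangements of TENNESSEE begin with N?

Fix N in the first position and arrange the remaining 8 letters.
Those 8 letters have E appearing 4 times and S appearing twice, giving (8)!/(4!·2!) = 840.

840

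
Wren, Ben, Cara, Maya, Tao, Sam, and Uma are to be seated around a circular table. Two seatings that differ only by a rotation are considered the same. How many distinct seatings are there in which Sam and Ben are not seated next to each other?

480

Without the restriction there are (6)! = 720 seatings.
Seatings with Sam beside Ben: treat them as a block with 2 internal orders, giving 2 × (5)! = 240.
Subtracting, 720 − 240 = 480.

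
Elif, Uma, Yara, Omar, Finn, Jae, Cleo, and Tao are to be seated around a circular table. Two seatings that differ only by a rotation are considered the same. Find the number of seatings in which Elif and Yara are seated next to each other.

1440

Glue Elif and Yara into a block (2 internal orders). Seating 7 units around a circle gives (6)! arrangements.
So 2 × (6)! = 2 × 720 = 1440.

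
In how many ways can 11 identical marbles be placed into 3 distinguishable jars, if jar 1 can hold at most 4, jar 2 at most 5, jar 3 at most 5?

Ignoring the caps, the number of non-negative solutions to x_1+…+x_3 = 11 is C(13,2) = 78.
Subtract solutions that violate a single cap (substitute x_i' = x_i − (cap_i+1)): x_1 ≥ 5 gives C(8,2) = 28; x_2 ≥ 6 gives C(7,2) = 21; x_3 ≥ 6 gives C(7,2) = 21. Together 70.
Add back pairs where two caps are both exceeded: 1 + 1 + 0 = 2.
By inclusion–exclusion the count is 78 − 70 + 2 = 10.

10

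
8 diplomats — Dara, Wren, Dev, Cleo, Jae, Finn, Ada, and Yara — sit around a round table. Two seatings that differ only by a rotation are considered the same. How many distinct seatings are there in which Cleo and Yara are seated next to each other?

Glue Cleo and Yara into a block (2 internal orders). Seating 7 units around a circle gives (6)! arrangements.
So 2 × (6)! = 2 × 720 = 1440.

1440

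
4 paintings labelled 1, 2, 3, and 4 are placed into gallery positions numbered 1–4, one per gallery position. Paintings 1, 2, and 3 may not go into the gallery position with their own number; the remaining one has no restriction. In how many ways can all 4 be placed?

11

Let Aᵢ (for i ∈ {1, 2, 3}) be the placements that put painting i in its forbidden gallery position. Any j of these fix j positions, leaving (4−j)! ways to fill the rest, and there are C(3,j) ways to pick which j.
By inclusion–exclusion, the number of valid placements is Σ_{j=0}^{3} (−1)^j C(3,j)·(4−j)!.
Computing: 24 − 18 + 6 − 1 = 11.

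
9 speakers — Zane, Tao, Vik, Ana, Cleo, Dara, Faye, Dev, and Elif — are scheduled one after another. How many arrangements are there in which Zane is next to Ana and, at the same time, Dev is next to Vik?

Treat {Zane,Ana} as one block (2 orders) and {Dev,Vik} as another (2 orders).
That leaves 7 units to arrange: 2 × 2 × 7! = 4 × 5040 = 20160.

20160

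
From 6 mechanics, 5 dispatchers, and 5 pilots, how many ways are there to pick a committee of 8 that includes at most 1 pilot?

Split by how many pilots are chosen (0 through 1).
Sum: C(5,0)·C(11,8) + C(5,1)·C(11,7) = 165 + 1650 = 1815.

1815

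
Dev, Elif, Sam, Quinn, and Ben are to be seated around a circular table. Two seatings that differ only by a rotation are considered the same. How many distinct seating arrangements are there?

Fix one person's seat to break rotational symmetry; the remaining 4 people can be arranged in (4)! = 24 ways.

24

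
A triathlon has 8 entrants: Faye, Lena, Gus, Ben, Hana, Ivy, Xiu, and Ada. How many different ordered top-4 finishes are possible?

1680

This is an ordered selection of 4 from 8: P(8,4).
That gives 8 × 7 × 6 × 5 = 1680.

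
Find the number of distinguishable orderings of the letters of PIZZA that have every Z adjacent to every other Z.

24

Treat the 2 copies of Z as a single block. The multiset to arrange is then {ZZ, A, I, P}, 4 items in all.
All 4 items are distinct, so there are (4)! = 24 arrangements.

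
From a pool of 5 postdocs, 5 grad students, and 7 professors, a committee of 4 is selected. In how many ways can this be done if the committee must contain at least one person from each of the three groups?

With no constraint there are C(17,4) = 2380 possible selections.
Subtract selections that omit an entire group: no postdocs → C(12,4) = 495; no grad students → C(12,4) = 495; no professors → C(10,4) = 210.
Add back selections omitting two groups (i.e. drawn from a single group): C(5,4) + C(5,4) + C(7,4) = 45.
By inclusion–exclusion: 2380 − 1200 + 45 = 1225.

1225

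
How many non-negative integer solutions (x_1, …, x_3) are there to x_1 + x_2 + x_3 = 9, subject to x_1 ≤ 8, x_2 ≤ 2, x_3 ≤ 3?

Ignoring the caps, the number of non-negative solutions to x_1+…+x_3 = 9 is C(11,2) = 55.
Subtract solutions that violate a single cap (substitute x_i' = x_i − (cap_i+1)): x_1 ≥ 9 gives C(2,2) = 1; x_2 ≥ 3 gives C(8,2) = 28; x_3 ≥ 4 gives C(7,2) = 21. Together 50.
Add back pairs where two caps are both exceeded: 0 + 0 + 6 = 6.
By inclusion–exclusion the count is 55 − 50 + 6 = 11.

11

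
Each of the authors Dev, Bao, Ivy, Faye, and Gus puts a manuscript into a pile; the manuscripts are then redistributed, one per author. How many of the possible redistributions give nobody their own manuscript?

Count assignments avoiding every fixed point. For any j of the 5 authors fixed to their own manuscript, the other 5−j can be arranged in (5−j)! ways.
By inclusion–exclusion this is Σ_{j=0}^{5} (−1)^j C(5,j)·(5−j)!.
Computing: 120 − 120 + 60 − 20 + 5 − 1 = 44.

44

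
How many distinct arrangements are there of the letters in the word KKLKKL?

The 6 letters of KKLKKL have repeats: K appearing 4 times and L appearing twice.
The number of distinct arrangements is 6!/(4!·2!) = 720/48 = 15.

15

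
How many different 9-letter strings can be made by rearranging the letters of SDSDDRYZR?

The 9 letters of SDSDDRYZR have repeats: D appearing 3 times, R appearing twice, and S appearing twice.
So there are 9! / (3!·2!·2!) = 15120 distinguishable arrangements.

15120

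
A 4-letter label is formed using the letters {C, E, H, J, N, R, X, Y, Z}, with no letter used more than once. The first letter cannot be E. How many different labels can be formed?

The first letter has 9−1 = 8 choices (anything except E).
The remaining 3 letters are filled from the other 8 symbols without repetition: 8 × 7 × 6 = 336.
Total: 8 × 336 = 2688.

2688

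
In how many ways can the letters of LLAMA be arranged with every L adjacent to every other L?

Treat the 2 copies of L as a single block. The multiset to arrange is then {LL, A, A, M}, 4 items in all.
That gives (4)!/(2!) = 12 arrangements.

12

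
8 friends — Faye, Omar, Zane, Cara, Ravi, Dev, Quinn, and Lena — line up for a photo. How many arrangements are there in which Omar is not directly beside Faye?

There are 8! = 40320 arrangements in all. If Omar and Faye are adjacent, merging them into one block gives 2·(7)! = 10080 arrangements.
So 40320 − 10080 = 30240 arrangements keep them apart.

30240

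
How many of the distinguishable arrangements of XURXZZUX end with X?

Fix X in the last position and arrange the remaining 7 letters.
Those 7 letters have U appearing twice, X appearing twice, and Z appearing twice, giving (7)!/(2!·2!·2!) = 630.

630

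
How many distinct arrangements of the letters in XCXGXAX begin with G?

Fix G in the first position and arrange the remaining 6 letters.
Those 6 letters have X appearing 4 times, giving (6)!/(4!) = 30.

30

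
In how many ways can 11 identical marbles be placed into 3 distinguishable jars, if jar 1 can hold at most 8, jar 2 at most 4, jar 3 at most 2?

By stars and bars, unrestricted non-negative solutions to x_1+…+x_3 = 11 number C(11+2,2) = 78.
Subtract solutions that violate a single cap (substitute x_i' = x_i − (cap_i+1)): x_1 ≥ 9 gives C(4,2) = 6; x_2 ≥ 5 gives C(8,2) = 28; x_3 ≥ 3 gives C(10,2) = 45. Together 79.
Add back pairs where two caps are both exceeded: 0 + 0 + 10 = 10.
By inclusion–exclusion the count is 78 − 79 + 10 = 9.

9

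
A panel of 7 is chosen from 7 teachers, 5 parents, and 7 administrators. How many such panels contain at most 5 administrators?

50303

Split by how many administrators are chosen (0 through 5).
Sum: C(7,0)·C(12,7) + C(7,1)·C(12,6) + C(7,2)·C(12,5) + C(7,3)·C(12,4) + C(7,4)·C(12,3) + C(7,5)·C(12,2) = 792 + 6468 + 16632 + 17325 + 7700 + 1386 = 50303.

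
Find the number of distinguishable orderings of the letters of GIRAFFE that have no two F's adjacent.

1800

Total arrangements of GIRAFFE: 7!/(2!) = 2520.
If the two F's are adjacent, glue them into one block, leaving 6 items to arrange: (6)! = 720 ways.
Subtracting, 2520 − 720 = 1800 arrangements keep the F's apart.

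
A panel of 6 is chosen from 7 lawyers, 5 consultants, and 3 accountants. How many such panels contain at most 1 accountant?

Split by how many accountants are chosen (0 through 1).
Sum: C(3,0)·C(12,6) + C(3,1)·C(12,5) = 924 + 2376 = 3300.

3300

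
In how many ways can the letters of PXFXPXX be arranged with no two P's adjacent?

75

Total arrangements of PXFXPXX: 7!/(4!·2!) = 105.
If the two P's are adjacent, glue them into one block, leaving 6 items to arrange: (6)!/(4!) = 30 ways.
Subtracting, 105 − 30 = 75 arrangements keep the P's apart.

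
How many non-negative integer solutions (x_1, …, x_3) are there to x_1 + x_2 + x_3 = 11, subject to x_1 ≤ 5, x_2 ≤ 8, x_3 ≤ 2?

Without the upper bounds there are C(13,2) = 78 ways to split 11 among 3 variables.
Subtract solutions that violate a single cap (substitute x_i' = x_i − (cap_i+1)): x_1 ≥ 6 gives C(7,2) = 21; x_2 ≥ 9 gives C(4,2) = 6; x_3 ≥ 3 gives C(10,2) = 45. Together 72.
Add back pairs where two caps are both exceeded: 0 + 6 + 0 = 6.
By inclusion–exclusion the count is 78 − 72 + 6 = 12.

12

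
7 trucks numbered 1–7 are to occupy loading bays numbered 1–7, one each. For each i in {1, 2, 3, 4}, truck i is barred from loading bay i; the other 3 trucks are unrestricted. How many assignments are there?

Let Aᵢ (for 1 ≤ i ≤ 4) be the placements that put truck i in its forbidden loading bay. Any j of these fix j positions, leaving (7−j)! ways to fill the rest, and there are C(4,j) ways to pick which j.
By inclusion–exclusion, the number of valid placements is Σ_{j=0}^{4} (−1)^j C(4,j)·(7−j)!.
Computing: 5040 − 2880 + 720 − 96 + 6 = 2790.

2790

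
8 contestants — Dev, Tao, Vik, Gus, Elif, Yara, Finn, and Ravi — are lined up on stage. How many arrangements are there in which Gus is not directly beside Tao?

Of the 8! = 40320 arrangements, those with Gus and Tao adjacent number 2 × 7! = 10080 (treat the pair as a block with 2 internal orders).
Complementary counting: 40320 − 10080 = 30240.

30240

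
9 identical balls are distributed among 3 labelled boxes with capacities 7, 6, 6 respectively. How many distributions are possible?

40

By stars and bars, unrestricted non-negative solutions to x_1+…+x_3 = 9 number C(9+2,2) = 55.
Subtract solutions that violate a single cap (substitute x_i' = x_i − (cap_i+1)): x_1 ≥ 8 gives C(3,2) = 3; x_2 ≥ 7 gives C(4,2) = 6; x_3 ≥ 7 gives C(4,2) = 6. Together 15.
No two caps can be exceeded simultaneously, so the pair terms are all 0.
By inclusion–exclusion the count is 55 − 15 + 0 = 40.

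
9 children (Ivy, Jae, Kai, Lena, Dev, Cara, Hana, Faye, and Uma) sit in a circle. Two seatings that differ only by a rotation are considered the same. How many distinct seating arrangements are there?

40320

Fix one person's seat to break rotational symmetry; the remaining 8 people can be arranged in (8)! = 40320 ways.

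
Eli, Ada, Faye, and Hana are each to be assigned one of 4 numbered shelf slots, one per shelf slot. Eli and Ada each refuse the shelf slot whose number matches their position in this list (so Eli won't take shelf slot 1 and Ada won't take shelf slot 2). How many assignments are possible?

Let Aᵢ (for i ∈ {1, 2}) be the placements that put person i in their forbidden shelf slot. Any j of these fix j positions, leaving (4−j)! ways to fill the rest, and there are C(2,j) ways to pick which j.
By inclusion–exclusion, the number of valid placements is Σ_{j=0}^{2} (−1)^j C(2,j)·(4−j)!.
Computing: 24 − 12 + 2 = 14.

14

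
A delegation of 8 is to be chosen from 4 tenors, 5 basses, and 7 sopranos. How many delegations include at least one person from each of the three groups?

12201

Unrestricted: C(16,8) = 12870 ways to pick any 8 of the 16.
Selections missing a whole group: no tenors → C(12,8) = 495; no basses → C(11,8) = 165; no sopranos → C(9,8) = 9.
Add back selections omitting two groups (i.e. drawn from a single group): C(4,8) + C(5,8) + C(7,8) = 0.
By inclusion–exclusion: 12870 − 669 + 0 = 12201.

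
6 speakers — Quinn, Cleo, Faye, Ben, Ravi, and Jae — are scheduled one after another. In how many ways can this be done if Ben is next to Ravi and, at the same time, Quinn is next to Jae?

Treat {Ben,Ravi} as one block (2 orders) and {Quinn,Jae} as another (2 orders).
That leaves 4 units to arrange: 2 × 2 × 4! = 4 × 24 = 96.

96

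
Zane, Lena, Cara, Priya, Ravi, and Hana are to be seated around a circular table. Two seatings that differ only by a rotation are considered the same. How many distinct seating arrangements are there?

120

Around a circle, 6 distinct people have 6!/6 = (5)! = 120 rotationally distinct seatings.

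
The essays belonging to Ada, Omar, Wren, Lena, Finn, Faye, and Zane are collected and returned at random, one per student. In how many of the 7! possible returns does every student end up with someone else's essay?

1854

Let Aᵢ be the assignments in which student i gets their own essay. We want the size of the complement of A₁∪…∪A_7.
By inclusion–exclusion this is Σ_{j=0}^{7} (−1)^j C(7,j)·(7−j)!.
Computing: 5040 − 5040 + 2520 − 840 + 210 − 42 + 7 − 1 = 1854.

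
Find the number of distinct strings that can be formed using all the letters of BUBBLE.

120

BUBBLE has 6 letters with B appearing 3 times.
So there are 6! / (3!) = 120 distinguishable arrangements.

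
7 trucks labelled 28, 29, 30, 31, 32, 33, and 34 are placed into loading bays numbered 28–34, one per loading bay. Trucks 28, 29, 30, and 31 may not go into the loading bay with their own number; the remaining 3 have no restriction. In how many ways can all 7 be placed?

Let Aᵢ (for 28 ≤ i ≤ 31) be the placements that put truck i in its forbidden loading bay. Any j of these fix j positions, leaving (7−j)! ways to fill the rest, and there are C(4,j) ways to pick which j.
By inclusion–exclusion, the number of valid placements is Σ_{j=0}^{4} (−1)^j C(4,j)·(7−j)!.
Computing: 5040 − 2880 + 720 − 96 + 6 = 2790.

2790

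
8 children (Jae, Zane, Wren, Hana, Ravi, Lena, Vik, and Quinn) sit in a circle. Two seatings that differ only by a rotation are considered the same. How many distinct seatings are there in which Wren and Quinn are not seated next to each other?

Without the restriction there are (7)! = 5040 seatings.
Seatings with Wren beside Quinn: treat them as a block with 2 internal orders, giving 2 × (6)! = 1440.
Subtracting, 5040 − 1440 = 3600.

3600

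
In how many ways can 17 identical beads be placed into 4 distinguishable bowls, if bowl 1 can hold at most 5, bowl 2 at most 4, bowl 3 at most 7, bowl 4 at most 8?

Ignoring the caps, the number of non-negative solutions to x_1+…+x_4 = 17 is C(20,3) = 1140.
Subtract solutions that violate a single cap (substitute x_i' = x_i − (cap_i+1)): x_1 ≥ 6 gives C(14,3) = 364; x_2 ≥ 5 gives C(15,3) = 455; x_3 ≥ 8 gives C(12,3) = 220; x_4 ≥ 9 gives C(11,3) = 165. Together 1204.
Add back pairs where two caps are both exceeded: 84 + 20 + 10 + 35 + 20 + 1 = 170.
By inclusion–exclusion the count is 1140 − 1204 + 170 = 106.

106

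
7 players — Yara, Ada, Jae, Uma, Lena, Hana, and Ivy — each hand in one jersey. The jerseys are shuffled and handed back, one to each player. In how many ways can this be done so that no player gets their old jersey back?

This is the derangement count D_7: permutations of 7 items with no fixed point.
By inclusion–exclusion this is Σ_{j=0}^{7} (−1)^j C(7,j)·(7−j)!.
Computing: 5040 − 5040 + 2520 − 840 + 210 − 42 + 7 − 1 = 1854.

1854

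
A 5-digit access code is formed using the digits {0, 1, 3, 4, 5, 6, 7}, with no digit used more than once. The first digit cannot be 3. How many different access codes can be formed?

2160

The first digit has 7−1 = 6 choices (anything except 3).
The remaining 4 digits are filled from the other 6 symbols without repetition: 6 × 5 × 4 × 3 = 360.
Total: 6 × 360 = 2160.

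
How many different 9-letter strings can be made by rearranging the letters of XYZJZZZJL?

7560

The 9 letters of XYZJZZZJL have repeats: J appearing twice and Z appearing 4 times.
Dividing 9! = 362880 by 4!·2! = 48 for the repeated letters gives 7560.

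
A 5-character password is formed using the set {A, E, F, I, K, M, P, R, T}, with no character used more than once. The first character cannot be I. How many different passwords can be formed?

The first character has 9−1 = 8 choices (anything except I).
The remaining 4 characters are filled from the other 8 symbols without repetition: 8 × 7 × 6 × 5 = 1680.
Total: 8 × 1680 = 13440.

13440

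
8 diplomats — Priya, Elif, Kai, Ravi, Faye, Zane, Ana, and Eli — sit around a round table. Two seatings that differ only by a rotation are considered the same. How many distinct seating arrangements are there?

Around a circle, 8 distinct people have 8!/8 = (7)! = 5040 rotationally distinct seatings.

5040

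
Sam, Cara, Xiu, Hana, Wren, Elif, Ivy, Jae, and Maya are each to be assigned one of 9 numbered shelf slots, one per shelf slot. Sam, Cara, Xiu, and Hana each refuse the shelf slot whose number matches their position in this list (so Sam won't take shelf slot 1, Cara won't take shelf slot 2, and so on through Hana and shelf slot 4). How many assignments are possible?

229080

Let Aᵢ (for 1 ≤ i ≤ 4) be the placements that put person i in their forbidden shelf slot. Any j of these fix j positions, leaving (9−j)! ways to fill the rest, and there are C(4,j) ways to pick which j.
By inclusion–exclusion, the number of valid placements is Σ_{j=0}^{4} (−1)^j C(4,j)·(9−j)!.
Computing: 362880 − 161280 + 30240 − 2880 + 120 = 229080.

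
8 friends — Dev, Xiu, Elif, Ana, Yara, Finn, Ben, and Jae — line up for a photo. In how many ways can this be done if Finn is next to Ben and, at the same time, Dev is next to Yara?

Treat {Finn,Ben} as one block (2 orders) and {Dev,Yara} as another (2 orders).
That leaves 6 units to arrange: 2 × 2 × 6! = 4 × 720 = 2880.

2880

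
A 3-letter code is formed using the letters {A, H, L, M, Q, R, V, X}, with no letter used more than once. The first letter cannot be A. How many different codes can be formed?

The first letter has 8−1 = 7 choices (anything except A).
The remaining 2 letters are filled from the other 7 symbols without repetition: 7 × 6 = 42.
Total: 7 × 42 = 294.

294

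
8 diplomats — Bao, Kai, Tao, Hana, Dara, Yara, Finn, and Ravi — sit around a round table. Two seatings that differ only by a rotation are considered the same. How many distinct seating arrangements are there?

Around a circle, 8 distinct people have 8!/8 = (7)! = 5040 rotationally distinct seatings.

5040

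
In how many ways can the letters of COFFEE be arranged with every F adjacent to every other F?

60

Treat the 2 copies of F as a single block. The multiset to arrange is then {FF, C, E, E, O}, 5 items in all.
That gives (5)!/(2!) = 60 arrangements.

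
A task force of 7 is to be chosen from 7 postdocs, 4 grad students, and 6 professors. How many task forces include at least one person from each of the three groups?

17283

With no constraint there are C(17,7) = 19448 possible selections.
Subtract selections that omit an entire group: no postdocs → C(10,7) = 120; no grad students → C(13,7) = 1716; no professors → C(11,7) = 330.
Add back selections omitting two groups (i.e. drawn from a single group): C(7,7) + C(4,7) + C(6,7) = 1.
By inclusion–exclusion: 19448 − 2166 + 1 = 17283.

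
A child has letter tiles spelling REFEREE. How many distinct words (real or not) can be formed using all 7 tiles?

105

REFEREE has 7 letters with E appearing 4 times and R appearing twice.
The number of distinct arrangements is 7!/(4!·2!) = 5040/48 = 105.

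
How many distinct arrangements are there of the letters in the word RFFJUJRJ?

RFFJUJRJ has 8 letters with F appearing twice, J appearing 3 times, and R appearing twice.
Dividing 8! = 40320 by 3!·2!·2! = 24 for the repeated letters gives 1680.

1680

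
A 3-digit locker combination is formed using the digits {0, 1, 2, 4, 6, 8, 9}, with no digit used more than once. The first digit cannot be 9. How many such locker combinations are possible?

180

The first digit has 7−1 = 6 choices (anything except 9).
The remaining 2 digits are filled from the other 6 symbols without repetition: 6 × 5 = 30.
Total: 6 × 30 = 180.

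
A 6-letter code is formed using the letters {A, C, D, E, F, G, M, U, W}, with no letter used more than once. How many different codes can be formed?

60480

Choose and order 6 of the 9 symbols: the first letter has 9 options, the next 8, and so on down to 4.
That product is 9 × 8 × 7 × 6 × 5 × 4 = 60480.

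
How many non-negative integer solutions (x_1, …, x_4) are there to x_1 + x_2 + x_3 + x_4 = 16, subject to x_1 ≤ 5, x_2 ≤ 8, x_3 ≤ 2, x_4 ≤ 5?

Ignoring the caps, the number of non-negative solutions to x_1+…+x_4 = 16 is C(19,3) = 969.
Subtract solutions that violate a single cap (substitute x_i' = x_i − (cap_i+1)): x_1 ≥ 6 gives C(13,3) = 286; x_2 ≥ 9 gives C(10,3) = 120; x_3 ≥ 3 gives C(16,3) = 560; x_4 ≥ 6 gives C(13,3) = 286. Together 1252.
Add back pairs where two caps are both exceeded: 4 + 120 + 35 + 35 + 4 + 120 = 318.
Subtract triples: 0 + 0 + 4 + 0 = 4.
By inclusion–exclusion the count is 969 − 1252 + 318 − 4 = 31.

31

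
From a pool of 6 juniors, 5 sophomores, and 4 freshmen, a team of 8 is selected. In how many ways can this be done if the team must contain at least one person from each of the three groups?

Unrestricted: C(15,8) = 6435 ways to pick any 8 of the 15.
Selections missing a whole group: no juniors → C(9,8) = 9; no sophomores → C(10,8) = 45; no freshmen → C(11,8) = 165.
Add back selections omitting two groups (i.e. drawn from a single group): C(6,8) + C(5,8) + C(4,8) = 0.
By inclusion–exclusion: 6435 − 219 + 0 = 6216.

6216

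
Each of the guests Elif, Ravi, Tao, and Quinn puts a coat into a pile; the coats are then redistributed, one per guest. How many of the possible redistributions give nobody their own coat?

Let Aᵢ be the assignments in which guest i gets their own coat. We want the size of the complement of A₁∪…∪A_4.
By inclusion–exclusion this is Σ_{j=0}^{4} (−1)^j C(4,j)·(4−j)!.
Computing: 24 − 24 + 12 − 4 + 1 = 9.

9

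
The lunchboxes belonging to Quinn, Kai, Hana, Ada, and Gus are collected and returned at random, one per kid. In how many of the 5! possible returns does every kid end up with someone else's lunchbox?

Count assignments avoiding every fixed point. For any j of the 5 kids fixed to their own lunchbox, the other 5−j can be arranged in (5−j)! ways.
By inclusion–exclusion this is Σ_{j=0}^{5} (−1)^j C(5,j)·(5−j)!.
Computing: 120 − 120 + 60 − 20 + 5 − 1 = 44.

44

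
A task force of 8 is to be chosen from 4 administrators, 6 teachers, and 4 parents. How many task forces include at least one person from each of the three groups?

Unrestricted: C(14,8) = 3003 ways to pick any 8 of the 14.
Subtract selections that omit an entire group: no administrators → C(10,8) = 45; no teachers → C(8,8) = 1; no parents → C(10,8) = 45.
Add back selections omitting two groups (i.e. drawn from a single group): C(4,8) + C(6,8) + C(4,8) = 0.
By inclusion–exclusion: 3003 − 91 + 0 = 2912.

2912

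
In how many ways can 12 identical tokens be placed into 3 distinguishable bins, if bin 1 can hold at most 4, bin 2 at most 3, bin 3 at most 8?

10

By stars and bars, unrestricted non-negative solutions to x_1+…+x_3 = 12 number C(12+2,2) = 91.
Subtract solutions that violate a single cap (substitute x_i' = x_i − (cap_i+1)): x_1 ≥ 5 gives C(9,2) = 36; x_2 ≥ 4 gives C(10,2) = 45; x_3 ≥ 9 gives C(5,2) = 10. Together 91.
Add back pairs where two caps are both exceeded: 10 + 0 + 0 = 10.
By inclusion–exclusion the count is 91 − 91 + 10 = 10.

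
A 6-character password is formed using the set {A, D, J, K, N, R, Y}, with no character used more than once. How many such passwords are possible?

Choose and order 6 of the 7 symbols: the first character has 7 options, the next 6, and so on down to 2.
That product is 7 × 6 × 5 × 4 × 3 × 2 = 5040.

5040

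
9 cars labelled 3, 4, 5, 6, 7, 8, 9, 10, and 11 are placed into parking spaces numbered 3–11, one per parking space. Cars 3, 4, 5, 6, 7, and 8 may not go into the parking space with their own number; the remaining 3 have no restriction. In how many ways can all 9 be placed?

183822

Let Aᵢ (for 3 ≤ i ≤ 8) be the placements that put car i in its forbidden parking space. Any j of these fix j positions, leaving (9−j)! ways to fill the rest, and there are C(6,j) ways to pick which j.
By inclusion–exclusion, the number of valid placements is Σ_{j=0}^{6} (−1)^j C(6,j)·(9−j)!.
Computing: 362880 − 241920 + 75600 − 14400 + 1800 − 144 + 6 = 183822.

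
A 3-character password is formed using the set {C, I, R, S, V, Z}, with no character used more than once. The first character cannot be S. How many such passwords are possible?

The first character has 6−1 = 5 choices (anything except S).
The remaining 2 characters are filled from the other 5 symbols without repetition: 5 × 4 = 20.
Total: 5 × 20 = 100.

100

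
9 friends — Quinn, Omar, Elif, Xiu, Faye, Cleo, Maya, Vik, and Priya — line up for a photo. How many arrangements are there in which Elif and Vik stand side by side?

80640

Place the 7 others and the Elif-Vik pair as 8 objects in a line; the pair has 2 internal arrangements.
That gives 2 × 8! = 2 × 40320 = 80640.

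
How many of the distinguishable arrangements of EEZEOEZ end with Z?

Fix Z in the last position and arrange the remaining 6 letters.
Those 6 letters have E appearing 4 times, giving (6)!/(4!) = 30.

30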